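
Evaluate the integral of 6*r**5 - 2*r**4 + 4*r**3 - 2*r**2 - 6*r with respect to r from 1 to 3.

10048/15

By the power rule, an antiderivative is F(r) = r**6 - 2*r**5/5 + r**4 - 2*r**3/3 - 3*r**2.
Then F(3) - F(1) = (3339/5) - (-31/15) = 10048/15.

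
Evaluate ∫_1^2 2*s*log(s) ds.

-3/2 + log(16)

Integrate by parts once (u = ln s, dv = 2*s ds).
An antiderivative is F(s) = s**2*(2*log(s) - 1)/2.
Then F(2) - F(1) = (-2 + log(16)) - (-1/2) = -3/2 + log(16).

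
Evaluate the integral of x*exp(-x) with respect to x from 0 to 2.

1 - 3*exp(-2)

Integrate by parts once (u = x, dv = exp(-x) dx).
An antiderivative is F(x) = (-x - 1)*exp(-x).
Then F(2) - F(0) = (-3*exp(-2)) - (-1) = 1 - 3*exp(-2).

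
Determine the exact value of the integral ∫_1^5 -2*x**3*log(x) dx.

78 - 625*log(5)/2

Integrate by parts once (u = ln x, dv = -2*x**3 dx).
An antiderivative is F(x) = -x**4*(4*log(x) - 1)/8.
Then F(5) - F(1) = (625/8 - 625*log(5)/2) - (1/8) = 78 - 625*log(5)/2.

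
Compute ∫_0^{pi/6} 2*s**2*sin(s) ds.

-4 - sqrt(3)*pi**2/36 + pi/3 + 2*sqrt(3)

Integrate by parts twice (u = s^2, dv = 2*sin(s) ds).
An antiderivative is F(s) = -2*s**2*cos(s) + 4*s*sin(s) + 4*cos(s).
Then F(pi/6) - F(0) = (-sqrt(3)*pi**2/36 + pi/3 + 2*sqrt(3)) - (4) = -4 - sqrt(3)*pi**2/36 + pi/3 + 2*sqrt(3).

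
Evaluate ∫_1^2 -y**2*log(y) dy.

Integrate by parts once (u = ln y, dv = -y**2 dy).
An antiderivative is F(y) = -y**3*(3*log(y) - 1)/9.
Then F(2) - F(1) = (8/9 - 8*log(2)/3) - (1/9) = 7/9 - 8*log(2)/3.

7/9 - 8*log(2)/3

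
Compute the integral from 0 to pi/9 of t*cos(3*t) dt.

-1/18 + sqrt(3)*pi/54

Integrate by parts once (u = t, dv = cos(3*t) dt).
An antiderivative is F(t) = t*sin(3*t)/3 + cos(3*t)/9.
Then F(pi/9) - F(0) = (1/18 + sqrt(3)*pi/54) - (1/9) = -1/18 + sqrt(3)*pi/54.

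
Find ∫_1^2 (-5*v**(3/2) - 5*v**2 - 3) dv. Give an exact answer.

By the power rule, an antiderivative is F(v) = -2*v**(5/2) - 5*v**3/3 - 3*v.
Then F(2) - F(1) = (-58/3 - 8*sqrt(2)) - (-20/3) = -38/3 - 8*sqrt(2).

-38/3 - 8*sqrt(2)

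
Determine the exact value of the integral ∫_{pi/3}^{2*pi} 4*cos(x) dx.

An antiderivative is F(x) = 4*sin(x).
Then F(2*pi) - F(pi/3) = (0) - (2*sqrt(3)) = -2*sqrt(3).

-2*sqrt(3)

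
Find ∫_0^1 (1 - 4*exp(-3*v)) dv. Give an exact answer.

(4 - exp(3))*exp(-3)/3

An antiderivative is F(v) = v + 4*exp(-3*v)/3.
Then F(1) - F(0) = (4*exp(-3)/3 + 1) - (4/3) = (4 - exp(3))*exp(-3)/3.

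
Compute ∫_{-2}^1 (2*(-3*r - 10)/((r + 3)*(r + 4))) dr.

-4*log(5)

Factor the denominator: r**2 + 7*r + 12 = (r + 4)(r + 3).
Partial fractions: 2*(-3*r - 10)/((r + 3)*(r + 4)) = -4/(r + 4) - 2/(r + 3).
An antiderivative is F(r) = -2*log(r + 3) - 4*log(r + 4).
Then F(1) - F(-2) = (-4*log(5) - 4*log(2)) - (-log(16)) = -4*log(5).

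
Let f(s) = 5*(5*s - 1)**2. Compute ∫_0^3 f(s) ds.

915

Let u = 5*s - 1, so du = 5 ds. When s = 0, u = -1; when s = 3, u = 14.
The integral becomes ∫ u**2 du from -1 to 14, with antiderivative u**3/3.
Back in s: F(s) = (5*s - 1)**3/3.
Then F(3) - F(0) = (2744/3) - (-1/3) = 915.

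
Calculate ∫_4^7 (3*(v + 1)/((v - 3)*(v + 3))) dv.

-log(7) + log(5) + 5*log(2)

Factor the denominator: v**2 - 9 = (v + 3)(v - 3).
Partial fractions: 3*(v + 1)/((v - 3)*(v + 3)) = 1/(v + 3) + 2/(v - 3).
An antiderivative is F(v) = 2*log(v - 3) + log(v + 3).
Then F(7) - F(4) = (log(5) + 5*log(2)) - (log(7)) = -log(7) + log(5) + 5*log(2).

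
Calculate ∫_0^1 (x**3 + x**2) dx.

By the power rule, an antiderivative is F(x) = x**4/4 + x**3/3.
Then F(1) - F(0) = (7/12) - (0) = 7/12.

7/12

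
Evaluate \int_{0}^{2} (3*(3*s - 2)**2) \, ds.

Let u = 3*s - 2, so du = 3 ds. When s = 0, u = -2; when s = 2, u = 4.
The integral becomes ∫ u**2 du from -2 to 4, with antiderivative u**3/3.
Back in s: F(s) = (3*s - 2)**3/3.
Then F(2) - F(0) = (64/3) - (-8/3) = 24.

24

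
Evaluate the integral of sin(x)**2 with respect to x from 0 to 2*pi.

Use the identity sin^2(x) = (1 - cos(2*x))/2.
An antiderivative is F(x) = x/2 - sin(2*x)/4.
Then F(2*pi) - F(0) = (pi) - (0) = pi.

pi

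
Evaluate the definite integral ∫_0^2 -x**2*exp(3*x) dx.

2/27 - 26*exp(6)/27

Integrate by parts twice (u = x^2, dv = -exp(3*x) dx).
An antiderivative is F(x) = (-9*x**2 + 6*x - 2)*exp(3*x)/27.
Then F(2) - F(0) = (-26*exp(6)/27) - (-2/27) = 2/27 - 26*exp(6)/27.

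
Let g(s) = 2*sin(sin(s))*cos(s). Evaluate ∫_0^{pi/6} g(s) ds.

Let u = sin(s), so du = cos(s) ds. When s = 0, u = 0; when s = pi/6, u = 1/2.
The integral becomes 2·∫ sin(u) du from 0 to 1/2, with antiderivative -2*cos(u).
Back in s: F(s) = -2*cos(sin(s)).
Then F(pi/6) - F(0) = (-2*cos(1/2)) - (-2) = 2 - 2*cos(1/2).

2 - 2*cos(1/2)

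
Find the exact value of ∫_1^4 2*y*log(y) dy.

Integrate by parts once (u = ln y, dv = 2*y dy).
An antiderivative is F(y) = y**2*(2*log(y) - 1)/2.
Then F(4) - F(1) = (-8 + 32*log(2)) - (-1/2) = -15/2 + 32*log(2).

-15/2 + 32*log(2)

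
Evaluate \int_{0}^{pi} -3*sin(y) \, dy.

-6

An antiderivative is F(y) = 3*cos(y).
Then F(pi) - F(0) = (-3) - (3) = -6.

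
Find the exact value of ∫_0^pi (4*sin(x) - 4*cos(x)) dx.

8

An antiderivative is F(x) = -4*sin(x) - 4*cos(x).
Then F(pi) - F(0) = (4) - (-4) = 8.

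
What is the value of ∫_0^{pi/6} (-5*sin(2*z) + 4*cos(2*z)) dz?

An antiderivative is F(z) = 2*sin(2*z) + 5*cos(2*z)/2.
Then F(pi/6) - F(0) = (5/4 + sqrt(3)) - (5/2) = -5/4 + sqrt(3).

-5/4 + sqrt(3)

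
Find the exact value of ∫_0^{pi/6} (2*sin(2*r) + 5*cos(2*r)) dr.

An antiderivative is F(r) = 5*sin(2*r)/2 - cos(2*r).
Then F(pi/6) - F(0) = (-1/2 + 5*sqrt(3)/4) - (-1) = 1/2 + 5*sqrt(3)/4.

1/2 + 5*sqrt(3)/4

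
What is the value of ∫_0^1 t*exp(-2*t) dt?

(-3 + exp(2))*exp(-2)/4

Integrate by parts once (u = t, dv = exp(-2*t) dt).
An antiderivative is F(t) = (-2*t - 1)*exp(-2*t)/4.
Then F(1) - F(0) = (-3*exp(-2)/4) - (-1/4) = (-3 + exp(2))*exp(-2)/4.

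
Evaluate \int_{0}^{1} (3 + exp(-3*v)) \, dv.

An antiderivative is F(v) = 3*v - exp(-3*v)/3.
Then F(1) - F(0) = (3 - exp(-3)/3) - (-1/3) = 10/3 - exp(-3)/3.

10/3 - exp(-3)/3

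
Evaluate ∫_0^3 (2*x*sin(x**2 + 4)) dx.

Let u = x**2 + 4, so du = 2*x dx. When x = 0, u = 4; when x = 3, u = 13.
The integral becomes ∫ sin(u) du from 4 to 13, with antiderivative -cos(u).
Back in x: F(x) = -cos(x**2 + 4).
Then F(3) - F(0) = (-cos(13)) - (-cos(4)) = -cos(13) + cos(4).

-cos(13) + cos(4)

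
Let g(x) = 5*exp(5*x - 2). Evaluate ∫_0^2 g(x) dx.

-(1 - exp(10))*exp(-2)

Let u = 5*x - 2, so du = 5 dx. When x = 0, u = -2; when x = 2, u = 8.
The integral becomes ∫ exp(u) du from -2 to 8, with antiderivative exp(u).
Back in x: F(x) = exp(5*x - 2).
Then F(2) - F(0) = (exp(8)) - (exp(-2)) = -(1 - exp(10))*exp(-2).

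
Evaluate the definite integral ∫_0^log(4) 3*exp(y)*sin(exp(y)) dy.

Let u = exp(y), so du = exp(y) dy. When y = 0, u = 1; when y = log(4), u = 4.
The integral becomes 3·∫ sin(u) du from 1 to 4, with antiderivative -3*cos(u).
Back in y: F(y) = -3*cos(exp(y)).
Then F(log(4)) - F(0) = (-3*cos(4)) - (-3*cos(1)) = 3*cos(1) - 3*cos(4).

3*cos(1) - 3*cos(4)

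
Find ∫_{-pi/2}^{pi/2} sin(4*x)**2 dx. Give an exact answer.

pi/2

Use the identity sin^2(4*x) = (1 - cos(8*x))/2.
An antiderivative is F(x) = x/2 - sin(8*x)/16.
Then F(pi/2) - F(-pi/2) = (pi/4) - (-pi/4) = pi/2.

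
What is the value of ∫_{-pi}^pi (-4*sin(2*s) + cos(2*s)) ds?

0

An antiderivative is F(s) = sin(2*s)/2 + 2*cos(2*s).
Then F(pi) - F(-pi) = (2) - (2) = 0.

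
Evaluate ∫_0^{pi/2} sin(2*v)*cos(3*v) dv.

-2/5

Use the identity sin(2*v)cos(3*v) = [sin(5*v) + sin(-v)]/2.
An antiderivative is F(v) = cos(v)/2 - cos(5*v)/10.
Then F(pi/2) - F(0) = (0) - (2/5) = -2/5.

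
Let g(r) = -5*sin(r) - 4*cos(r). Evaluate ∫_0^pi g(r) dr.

-10

An antiderivative is F(r) = -4*sin(r) + 5*cos(r).
Then F(pi) - F(0) = (-5) - (5) = -10.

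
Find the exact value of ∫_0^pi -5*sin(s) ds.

An antiderivative is F(s) = 5*cos(s).
Then F(pi) - F(0) = (-5) - (5) = -10.

-10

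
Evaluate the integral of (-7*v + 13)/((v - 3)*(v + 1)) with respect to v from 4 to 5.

Factor the denominator: v**2 - 2*v - 3 = (v + 1)(v - 3).
Partial fractions: (-7*v + 13)/((v - 3)*(v + 1)) = -5/(v + 1) - 2/(v - 3).
An antiderivative is F(v) = -2*log(v - 3) - 5*log(v + 1).
Then F(5) - F(4) = (-5*log(3) - 7*log(2)) - (-5*log(5)) = -5*log(3) - 7*log(2) + 5*log(5).

-5*log(3) - 7*log(2) + 5*log(5)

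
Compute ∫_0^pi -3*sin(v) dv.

An antiderivative is F(v) = 3*cos(v).
Then F(pi) - F(0) = (-3) - (3) = -6.

-6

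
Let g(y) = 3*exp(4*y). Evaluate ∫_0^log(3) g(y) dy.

Let u = exp(y), so du = exp(y) dy. When y = 0, u = 1; when y = log(3), u = 3.
The integral becomes 3·∫ u**3 du from 1 to 3, with antiderivative 3*u**4/4.
Back in y: F(y) = 3*exp(4*y)/4.
Then F(log(3)) - F(0) = (243/4) - (3/4) = 60.

60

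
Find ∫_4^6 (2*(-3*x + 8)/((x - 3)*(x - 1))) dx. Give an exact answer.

-5*log(5) + 4*log(3)

Factor the denominator: x**2 - 4*x + 3 = (x - 1)(x - 3).
Partial fractions: 2*(-3*x + 8)/((x - 3)*(x - 1)) = -5/(x - 1) - 1/(x - 3).
An antiderivative is F(x) = -log(x - 3) - 5*log(x - 1).
Then F(6) - F(4) = (-5*log(5) - log(3)) - (-5*log(3)) = -5*log(5) + 4*log(3).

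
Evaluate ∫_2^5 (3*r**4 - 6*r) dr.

8964/5

By the power rule, an antiderivative is F(r) = 3*r**5/5 - 3*r**2.
Then F(5) - F(2) = (1800) - (36/5) = 8964/5.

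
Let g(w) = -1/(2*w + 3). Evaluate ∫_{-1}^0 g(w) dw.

An antiderivative is F(w) = -log(2*w + 3)/2.
Then F(0) - F(-1) = (-log(3)/2) - (0) = -log(3)/2.

-log(3)/2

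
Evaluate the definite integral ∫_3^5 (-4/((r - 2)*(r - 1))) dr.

log(16/81)

Factor the denominator: r**2 - 3*r + 2 = (r - 1)(r - 2).
Partial fractions: -4/((r - 2)*(r - 1)) = 4/(r - 1) - 4/(r - 2).
An antiderivative is F(r) = -4*log(r - 2) + 4*log(r - 1).
Then F(5) - F(3) = (-4*log(3) + 8*log(2)) - (log(16)) = log(16/81).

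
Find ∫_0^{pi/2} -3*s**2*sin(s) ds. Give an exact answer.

6 - 3*pi

Integrate by parts twice (u = s^2, dv = -3*sin(s) ds).
An antiderivative is F(s) = 3*s**2*cos(s) - 6*s*sin(s) - 6*cos(s).
Then F(pi/2) - F(0) = (-3*pi) - (-6) = 6 - 3*pi.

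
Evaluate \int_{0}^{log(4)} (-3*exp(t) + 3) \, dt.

-9 + log(64)

An antiderivative is F(t) = 3*t - 3*exp(t).
Then F(log(4)) - F(0) = (-12 + 6*log(2)) - (-3) = -9 + log(64).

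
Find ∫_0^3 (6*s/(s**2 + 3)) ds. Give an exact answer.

Let u = s**2 + 3, so du = 2*s ds. When s = 0, u = 3; when s = 3, u = 12.
The integral becomes 3·∫ 1/u du from 3 to 12, with antiderivative 3*log(u).
Back in s: F(s) = 3*log(s**2 + 3).
Then F(3) - F(0) = (3*log(3) + 6*log(2)) - (log(27)) = log(64).

log(64)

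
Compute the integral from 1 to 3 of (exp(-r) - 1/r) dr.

An antiderivative is F(r) = -log(r) - exp(-r).
Then F(3) - F(1) = (-log(3) - exp(-3)) - (-exp(-1)) = -log(3) - exp(-3) + exp(-1).

-log(3) - exp(-3) + exp(-1)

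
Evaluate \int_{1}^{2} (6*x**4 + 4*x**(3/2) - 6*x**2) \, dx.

32*sqrt(2)/5 + 108/5

By the power rule, an antiderivative is F(x) = 8*x**(5/2)/5 + 6*x**5/5 - 2*x**3.
Then F(2) - F(1) = (32*sqrt(2)/5 + 112/5) - (4/5) = 32*sqrt(2)/5 + 108/5.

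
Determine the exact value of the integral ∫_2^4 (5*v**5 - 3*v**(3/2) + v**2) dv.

By the power rule, an antiderivative is F(v) = 5*v**6/6 - 6*v**(5/2)/5 + v**3/3.
Then F(4) - F(2) = (50944/15) - (56 - 24*sqrt(2)/5) = 24*sqrt(2)/5 + 50104/15.

24*sqrt(2)/5 + 50104/15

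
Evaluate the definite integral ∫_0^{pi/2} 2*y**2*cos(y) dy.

Integrate by parts twice (u = y^2, dv = 2*cos(y) dy).
An antiderivative is F(y) = 2*y**2*sin(y) + 4*y*cos(y) - 4*sin(y).
Then F(pi/2) - F(0) = (-4 + pi**2/2) - (0) = -4 + pi**2/2.

-4 + pi**2/2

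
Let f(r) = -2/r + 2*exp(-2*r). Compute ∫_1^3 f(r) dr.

-2*log(3) - exp(-6) + exp(-2)

An antiderivative is F(r) = -2*log(r) - exp(-2*r).
Then F(3) - F(1) = (-2*log(3) - exp(-6)) - (-exp(-2)) = -2*log(3) - exp(-6) + exp(-2).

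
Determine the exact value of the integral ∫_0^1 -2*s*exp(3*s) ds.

-4*exp(3)/9 - 2/9

Integrate by parts once (u = s, dv = -2*exp(3*s) ds).
An antiderivative is F(s) = (-6*s + 2)*exp(3*s)/9.
Then F(1) - F(0) = (-4*exp(3)/9) - (2/9) = -4*exp(3)/9 - 2/9.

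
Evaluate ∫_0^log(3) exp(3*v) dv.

Let u = exp(v), so du = exp(v) dv. When v = 0, u = 1; when v = log(3), u = 3.
The integral becomes ∫ u**2 du from 1 to 3, with antiderivative u**3/3.
Back in v: F(v) = exp(3*v)/3.
Then F(log(3)) - F(0) = (9) - (1/3) = 26/3.

26/3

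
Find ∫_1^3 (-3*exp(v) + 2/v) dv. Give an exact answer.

-3*exp(3) + log(9) + 3*exp(1)

An antiderivative is F(v) = -3*exp(v) + 2*log(v).
Then F(3) - F(1) = (-3*exp(3) + log(9)) - (-3*exp(1)) = -3*exp(3) + log(9) + 3*exp(1).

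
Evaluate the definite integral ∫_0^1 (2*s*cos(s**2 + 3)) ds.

Let u = s**2 + 3, so du = 2*s ds. When s = 0, u = 3; when s = 1, u = 4.
The integral becomes ∫ cos(u) du from 3 to 4, with antiderivative sin(u).
Back in s: F(s) = sin(s**2 + 3).
Then F(1) - F(0) = (sin(4)) - (sin(3)) = sin(4) - sin(3).

sin(4) - sin(3)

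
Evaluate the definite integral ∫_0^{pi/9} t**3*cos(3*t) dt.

Integrate by parts 3 times (u = t^3, dv = cos(3*t) dt).
An antiderivative is F(t) = t**3*sin(3*t)/3 + t**2*cos(3*t)/3 - 2*t*sin(3*t)/9 - 2*cos(3*t)/27.
Then F(pi/9) - F(0) = (-sqrt(3)*pi/81 - 1/27 + sqrt(3)*pi**3/4374 + pi**2/486) - (-2/27) = -sqrt(3)*pi/81 + sqrt(3)*pi**3/4374 + pi**2/486 + 1/27.

-sqrt(3)*pi/81 + sqrt(3)*pi**3/4374 + pi**2/486 + 1/27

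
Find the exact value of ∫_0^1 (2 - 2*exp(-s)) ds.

An antiderivative is F(s) = 2*s + 2*exp(-s).
Then F(1) - F(0) = (2*exp(-1) + 2) - (2) = 2*exp(-1).

2*exp(-1)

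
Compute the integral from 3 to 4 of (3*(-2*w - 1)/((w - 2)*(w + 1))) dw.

Factor the denominator: w**2 - w - 2 = (w + 1)(w - 2).
Partial fractions: 3*(-2*w - 1)/((w - 2)*(w + 1)) = -1/(w + 1) - 5/(w - 2).
An antiderivative is F(w) = -5*log(w - 2) - log(w + 1).
Then F(4) - F(3) = (-5*log(2) - log(5)) - (-log(4)) = -log(40).

-log(40)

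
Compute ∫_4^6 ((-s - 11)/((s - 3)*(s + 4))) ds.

Factor the denominator: s**2 + s - 12 = (s + 4)(s - 3).
Partial fractions: (-s - 11)/((s - 3)*(s + 4)) = 1/(s + 4) - 2/(s - 3).
An antiderivative is F(s) = -2*log(s - 3) + log(s + 4).
Then F(6) - F(4) = (log(10/9)) - (log(8)) = log(5/36).

log(5/36)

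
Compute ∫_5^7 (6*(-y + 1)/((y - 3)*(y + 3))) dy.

Factor the denominator: y**2 - 9 = (y + 3)(y - 3).
Partial fractions: 6*(-y + 1)/((y - 3)*(y + 3)) = -4/(y + 3) - 2/(y - 3).
An antiderivative is F(y) = -2*log(y - 3) - 4*log(y + 3).
Then F(7) - F(5) = (-4*log(5) - 8*log(2)) - (-14*log(2)) = -4*log(5) + 6*log(2).

-4*log(5) + 6*log(2)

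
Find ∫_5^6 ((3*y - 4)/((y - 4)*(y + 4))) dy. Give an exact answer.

Factor the denominator: y**2 - 16 = (y + 4)(y - 4).
Partial fractions: (3*y - 4)/((y - 4)*(y + 4)) = 2/(y + 4) + 1/(y - 4).
An antiderivative is F(y) = log(y - 4) + 2*log(y + 4).
Then F(6) - F(5) = (3*log(2) + 2*log(5)) - (log(81)) = -4*log(3) + 3*log(2) + 2*log(5).

-4*log(3) + 3*log(2) + 2*log(5)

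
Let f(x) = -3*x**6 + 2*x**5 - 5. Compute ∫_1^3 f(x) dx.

-14788/21

By the power rule, an antiderivative is F(x) = -3*x**7/7 + x**6/3 - 5*x.
Then F(3) - F(1) = (-4965/7) - (-107/21) = -14788/21.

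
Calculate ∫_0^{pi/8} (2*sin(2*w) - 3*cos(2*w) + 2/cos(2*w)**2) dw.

An antiderivative is F(w) = -3*sin(2*w)/2 - cos(2*w) + tan(2*w).
Then F(pi/8) - F(0) = (1 - 5*sqrt(2)/4) - (-1) = 2 - 5*sqrt(2)/4.

2 - 5*sqrt(2)/4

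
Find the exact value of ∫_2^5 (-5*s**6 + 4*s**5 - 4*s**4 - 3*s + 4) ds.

By the power rule, an antiderivative is F(s) = -5*s**7/7 + 2*s**6/3 - 4*s**5/5 - 3*s**2/2 + 4*s.
Then F(5) - F(2) = (-2011985/42) - (-7598/105) = -3348243/70.

-3348243/70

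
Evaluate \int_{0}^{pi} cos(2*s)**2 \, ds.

Use the identity cos^2(2*s) = (1 + cos(4*s))/2.
An antiderivative is F(s) = s/2 + sin(4*s)/8.
Then F(pi) - F(0) = (pi/2) - (0) = pi/2.

pi/2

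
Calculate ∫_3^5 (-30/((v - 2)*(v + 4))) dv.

Factor the denominator: v**2 + 2*v - 8 = (v + 4)(v - 2).
Partial fractions: -30/((v - 2)*(v + 4)) = 5/(v + 4) - 5/(v - 2).
An antiderivative is F(v) = -5*log(v - 2) + 5*log(v + 4).
Then F(5) - F(3) = (5*log(3)) - (5*log(7)) = -5*log(7) + 5*log(3).

-5*log(7) + 5*log(3)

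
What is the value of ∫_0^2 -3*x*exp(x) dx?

Integrate by parts once (u = x, dv = -3*exp(x) dx).
An antiderivative is F(x) = (-3*x + 3)*exp(x).
Then F(2) - F(0) = (-3*exp(2)) - (3) = -3*exp(2) - 3.

-3*exp(2) - 3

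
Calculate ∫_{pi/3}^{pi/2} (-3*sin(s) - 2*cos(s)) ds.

An antiderivative is F(s) = -2*sin(s) + 3*cos(s).
Then F(pi/2) - F(pi/3) = (-2) - (3/2 - sqrt(3)) = -7/2 + sqrt(3).

-7/2 + sqrt(3)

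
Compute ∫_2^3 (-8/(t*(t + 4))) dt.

Factor the denominator: t**2 + 4*t = (t + 4)t.
Partial fractions: -8/(t*(t + 4)) = 2/(t + 4) - 2/t.
An antiderivative is F(t) = -2*log(t) + 2*log(t + 4).
Then F(3) - F(2) = (log(49/9)) - (log(9)) = log(49/81).

log(49/81)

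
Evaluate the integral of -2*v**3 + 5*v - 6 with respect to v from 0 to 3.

-36

By the power rule, an antiderivative is F(v) = -v**4/2 + 5*v**2/2 - 6*v.
Then F(3) - F(0) = (-36) - (0) = -36.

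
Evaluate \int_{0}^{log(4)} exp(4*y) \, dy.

255/4

Let u = exp(y), so du = exp(y) dy. When y = 0, u = 1; when y = log(4), u = 4.
The integral becomes ∫ u**3 du from 1 to 4, with antiderivative u**4/4.
Back in y: F(y) = exp(4*y)/4.
Then F(log(4)) - F(0) = (64) - (1/4) = 255/4.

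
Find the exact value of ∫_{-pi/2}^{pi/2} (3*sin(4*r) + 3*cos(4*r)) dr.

0

An antiderivative is F(r) = 3*sin(4*r)/4 - 3*cos(4*r)/4.
Then F(pi/2) - F(-pi/2) = (-3/4) - (-3/4) = 0.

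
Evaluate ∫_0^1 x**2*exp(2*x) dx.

Integrate by parts twice (u = x^2, dv = exp(2*x) dx).
An antiderivative is F(x) = (2*x**2 - 2*x + 1)*exp(2*x)/4.
Then F(1) - F(0) = (exp(2)/4) - (1/4) = -1/4 + exp(2)/4.

-1/4 + exp(2)/4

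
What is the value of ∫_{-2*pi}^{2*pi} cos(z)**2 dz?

2*pi

Use the identity cos^2(z) = (1 + cos(2*z))/2.
An antiderivative is F(z) = z/2 + sin(2*z)/4.
Then F(2*pi) - F(-2*pi) = (pi) - (-pi) = 2*pi.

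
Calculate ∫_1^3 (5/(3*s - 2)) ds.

An antiderivative is F(s) = 5*log(3*s - 2)/3.
Then F(3) - F(1) = (5*log(7)/3) - (0) = 5*log(7)/3.

5*log(7)/3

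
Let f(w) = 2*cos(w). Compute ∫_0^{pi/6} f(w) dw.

1

An antiderivative is F(w) = 2*sin(w).
Then F(pi/6) - F(0) = (1) - (0) = 1.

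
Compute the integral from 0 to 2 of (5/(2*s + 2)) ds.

An antiderivative is F(s) = 5*log(2*s + 2)/2.
Then F(2) - F(0) = (5*log(6)/2) - (5*log(2)/2) = 5*log(3)/2.

5*log(3)/2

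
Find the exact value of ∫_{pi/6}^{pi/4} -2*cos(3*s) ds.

An antiderivative is F(s) = -2*sin(3*s)/3.
Then F(pi/4) - F(pi/6) = (-sqrt(2)/3) - (-2/3) = 2/3 - sqrt(2)/3.

2/3 - sqrt(2)/3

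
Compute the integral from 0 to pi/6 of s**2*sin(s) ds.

-2 - sqrt(3)*pi**2/72 + pi/6 + sqrt(3)

Integrate by parts twice (u = s^2, dv = sin(s) ds).
An antiderivative is F(s) = -s**2*cos(s) + 2*s*sin(s) + 2*cos(s).
Then F(pi/6) - F(0) = (-sqrt(3)*pi**2/72 + pi/6 + sqrt(3)) - (2) = -2 - sqrt(3)*pi**2/72 + pi/6 + sqrt(3).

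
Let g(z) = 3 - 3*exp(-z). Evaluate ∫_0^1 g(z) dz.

3*exp(-1)

An antiderivative is F(z) = 3*z + 3*exp(-z).
Then F(1) - F(0) = (3*exp(-1) + 3) - (3) = 3*exp(-1).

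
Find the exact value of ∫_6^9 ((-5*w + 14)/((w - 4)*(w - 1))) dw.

Factor the denominator: w**2 - 5*w + 4 = (w - 1)(w - 4).
Partial fractions: (-5*w + 14)/((w - 4)*(w - 1)) = -3/(w - 1) - 2/(w - 4).
An antiderivative is F(w) = -2*log(w - 4) - 3*log(w - 1).
Then F(9) - F(6) = (-9*log(2) - 2*log(5)) - (-3*log(5) - 2*log(2)) = -7*log(2) + log(5).

-7*log(2) + log(5)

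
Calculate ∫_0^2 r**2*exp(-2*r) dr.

Integrate by parts twice (u = r^2, dv = exp(-2*r) dr).
An antiderivative is F(r) = (-2*r**2 - 2*r - 1)*exp(-2*r)/4.
Then F(2) - F(0) = (-13*exp(-4)/4) - (-1/4) = (-13 + exp(4))*exp(-4)/4.

(-13 + exp(4))*exp(-4)/4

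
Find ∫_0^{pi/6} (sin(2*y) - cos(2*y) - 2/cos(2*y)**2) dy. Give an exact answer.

1/4 - 5*sqrt(3)/4

An antiderivative is F(y) = -sin(2*y)/2 - cos(2*y)/2 - tan(2*y).
Then F(pi/6) - F(0) = (-5*sqrt(3)/4 - 1/4) - (-1/2) = 1/4 - 5*sqrt(3)/4.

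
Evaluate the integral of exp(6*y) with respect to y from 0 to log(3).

364/3

Let u = exp(y), so du = exp(y) dy. When y = 0, u = 1; when y = log(3), u = 3.
The integral becomes ∫ u**5 du from 1 to 3, with antiderivative u**6/6.
Back in y: F(y) = exp(6*y)/6.
Then F(log(3)) - F(0) = (243/2) - (1/6) = 364/3.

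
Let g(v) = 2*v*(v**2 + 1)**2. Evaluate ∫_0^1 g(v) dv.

7/3

Let u = v**2 + 1, so du = 2*v dv. When v = 0, u = 1; when v = 1, u = 2.
The integral becomes ∫ u**2 du from 1 to 2, with antiderivative u**3/3.
Back in v: F(v) = (v**2 + 1)**3/3.
Then F(1) - F(0) = (8/3) - (1/3) = 7/3.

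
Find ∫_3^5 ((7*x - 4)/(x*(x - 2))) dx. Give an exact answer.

Factor the denominator: x**2 - 2*x = x(x - 2).
Partial fractions: (7*x - 4)/(x*(x - 2)) = 2/x + 5/(x - 2).
An antiderivative is F(x) = 2*log(x) + 5*log(x - 2).
Then F(5) - F(3) = (2*log(5) + 5*log(3)) - (log(9)) = 2*log(5) + 3*log(3).

2*log(5) + 3*log(3)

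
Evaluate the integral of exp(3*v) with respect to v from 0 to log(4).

Let u = exp(v), so du = exp(v) dv. When v = 0, u = 1; when v = log(4), u = 4.
The integral becomes ∫ u**2 du from 1 to 4, with antiderivative u**3/3.
Back in v: F(v) = exp(3*v)/3.
Then F(log(4)) - F(0) = (64/3) - (1/3) = 21.

21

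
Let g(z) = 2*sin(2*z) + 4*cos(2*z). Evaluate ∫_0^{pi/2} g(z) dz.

2

An antiderivative is F(z) = 2*sin(2*z) - cos(2*z).
Then F(pi/2) - F(0) = (1) - (-1) = 2.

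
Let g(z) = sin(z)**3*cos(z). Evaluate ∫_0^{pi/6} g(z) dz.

Let u = sin(z), so du = cos(z) dz. When z = 0, u = 0; when z = pi/6, u = 1/2.
The integral becomes ∫ u**3 du from 0 to 1/2, with antiderivative u**4/4.
Back in z: F(z) = sin(z)**4/4.
Then F(pi/6) - F(0) = (1/64) - (0) = 1/64.

1/64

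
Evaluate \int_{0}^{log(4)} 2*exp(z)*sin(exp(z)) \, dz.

2*cos(1) - 2*cos(4)

Let u = exp(z), so du = exp(z) dz. When z = 0, u = 1; when z = log(4), u = 4.
The integral becomes 2·∫ sin(u) du from 1 to 4, with antiderivative -2*cos(u).
Back in z: F(z) = -2*cos(exp(z)).
Then F(log(4)) - F(0) = (-2*cos(4)) - (-2*cos(1)) = 2*cos(1) - 2*cos(4).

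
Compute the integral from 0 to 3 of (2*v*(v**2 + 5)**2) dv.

873

Let u = v**2 + 5, so du = 2*v dv. When v = 0, u = 5; when v = 3, u = 14.
The integral becomes ∫ u**2 du from 5 to 14, with antiderivative u**3/3.
Back in v: F(v) = (v**2 + 5)**3/3.
Then F(3) - F(0) = (2744/3) - (125/3) = 873.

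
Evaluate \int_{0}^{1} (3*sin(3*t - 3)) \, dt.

-1 + cos(3)

Let u = 3*t - 3, so du = 3 dt. When t = 0, u = -3; when t = 1, u = 0.
The integral becomes ∫ sin(u) du from -3 to 0, with antiderivative -cos(u).
Back in t: F(t) = -cos(3*t - 3).
Then F(1) - F(0) = (-1) - (-cos(3)) = -1 + cos(3).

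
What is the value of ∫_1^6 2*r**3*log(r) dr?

Integrate by parts once (u = ln r, dv = 2*r**3 dr).
An antiderivative is F(r) = r**4*(4*log(r) - 1)/8.
Then F(6) - F(1) = (-162 + 648*log(2) + 648*log(3)) - (-1/8) = -1295/8 + 648*log(2) + 648*log(3).

-1295/8 + 648*log(2) + 648*log(3)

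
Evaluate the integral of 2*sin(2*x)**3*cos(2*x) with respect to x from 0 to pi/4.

Let u = sin(2*x), so du = 2*cos(2*x) dx. When x = 0, u = 0; when x = pi/4, u = 1.
The integral becomes ∫ u**3 du from 0 to 1, with antiderivative u**4/4.
Back in x: F(x) = sin(2*x)**4/4.
Then F(pi/4) - F(0) = (1/4) - (0) = 1/4.

1/4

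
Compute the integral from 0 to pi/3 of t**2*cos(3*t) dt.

-2*pi/27

Integrate by parts twice (u = t^2, dv = cos(3*t) dt).
An antiderivative is F(t) = t**2*sin(3*t)/3 + 2*t*cos(3*t)/9 - 2*sin(3*t)/27.
Then F(pi/3) - F(0) = (-2*pi/27) - (0) = -2*pi/27.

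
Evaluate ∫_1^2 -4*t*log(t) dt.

3 - 8*log(2)

Integrate by parts once (u = ln t, dv = -4*t dt).
An antiderivative is F(t) = -t**2*(2*log(t) - 1).
Then F(2) - F(1) = (4 - 8*log(2)) - (1) = 3 - 8*log(2).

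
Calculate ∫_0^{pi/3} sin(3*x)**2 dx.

Use the identity sin^2(3*x) = (1 - cos(6*x))/2.
An antiderivative is F(x) = x/2 - sin(6*x)/12.
Then F(pi/3) - F(0) = (pi/6) - (0) = pi/6.

pi/6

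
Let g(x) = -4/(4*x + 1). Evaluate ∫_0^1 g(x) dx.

An antiderivative is F(x) = -log(4*x + 1).
Then F(1) - F(0) = (-log(5)) - (0) = -log(5).

-log(5)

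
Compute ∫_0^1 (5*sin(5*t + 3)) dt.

Let u = 5*t + 3, so du = 5 dt. When t = 0, u = 3; when t = 1, u = 8.
The integral becomes ∫ sin(u) du from 3 to 8, with antiderivative -cos(u).
Back in t: F(t) = -cos(5*t + 3).
Then F(1) - F(0) = (-cos(8)) - (-cos(3)) = cos(3) - cos(8).

cos(3) - cos(8)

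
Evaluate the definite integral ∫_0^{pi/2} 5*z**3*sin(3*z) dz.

10/27 - 5*pi**2/12

Integrate by parts 3 times (u = z^3, dv = 5*sin(3*z) dz).
An antiderivative is F(z) = -5*z**3*cos(3*z)/3 + 5*z**2*sin(3*z)/3 + 10*z*cos(3*z)/9 - 10*sin(3*z)/27.
Then F(pi/2) - F(0) = (10/27 - 5*pi**2/12) - (0) = 10/27 - 5*pi**2/12.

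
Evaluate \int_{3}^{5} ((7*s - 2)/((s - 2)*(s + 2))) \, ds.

-4*log(5) + 3*log(3) + 4*log(7)

Factor the denominator: s**2 - 4 = (s + 2)(s - 2).
Partial fractions: (7*s - 2)/((s - 2)*(s + 2)) = 4/(s + 2) + 3/(s - 2).
An antiderivative is F(s) = 3*log(s - 2) + 4*log(s + 2).
Then F(5) - F(3) = (3*log(3) + 4*log(7)) - (4*log(5)) = -4*log(5) + 3*log(3) + 4*log(7).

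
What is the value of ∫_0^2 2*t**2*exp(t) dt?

Integrate by parts twice (u = t^2, dv = 2*exp(t) dt).
An antiderivative is F(t) = (2*t**2 - 4*t + 4)*exp(t).
Then F(2) - F(0) = (4*exp(2)) - (4) = -4 + 4*exp(2).

-4 + 4*exp(2)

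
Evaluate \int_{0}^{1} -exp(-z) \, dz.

An antiderivative is F(z) = exp(-z).
Then F(1) - F(0) = (exp(-1)) - (1) = -1 + exp(-1).

-1 + exp(-1)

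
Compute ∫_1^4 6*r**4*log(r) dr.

Integrate by parts once (u = ln r, dv = 6*r**4 dr).
An antiderivative is F(r) = 6*r**5*(5*log(r) - 1)/25.
Then F(4) - F(1) = (-6144/25 + 12288*log(2)/5) - (-6/25) = -6138/25 + 12288*log(2)/5.

-6138/25 + 12288*log(2)/5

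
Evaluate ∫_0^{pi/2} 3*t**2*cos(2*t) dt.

-3*pi/4

Integrate by parts twice (u = t^2, dv = 3*cos(2*t) dt).
An antiderivative is F(t) = 3*t**2*sin(2*t)/2 + 3*t*cos(2*t)/2 - 3*sin(2*t)/4.
Then F(pi/2) - F(0) = (-3*pi/4) - (0) = -3*pi/4.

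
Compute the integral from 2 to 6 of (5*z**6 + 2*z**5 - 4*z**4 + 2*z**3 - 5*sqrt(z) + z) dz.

By the power rule, an antiderivative is F(z) = 5*z**7/7 + z**6/3 - 4*z**5/5 + z**4/2 - 10*z**(3/2)/3 + z**2/2.
Then F(6) - F(2) = (7348302/35 - 20*sqrt(6)) - (10202/105 - 20*sqrt(2)/3) = -20*sqrt(6) + 20*sqrt(2)/3 + 22034704/105.

-20*sqrt(6) + 20*sqrt(2)/3 + 22034704/105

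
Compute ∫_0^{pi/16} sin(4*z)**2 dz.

-1/16 + pi/32

Use the identity sin^2(4*z) = (1 - cos(8*z))/2.
An antiderivative is F(z) = z/2 - sin(8*z)/16.
Then F(pi/16) - F(0) = (-1/16 + pi/32) - (0) = -1/16 + pi/32.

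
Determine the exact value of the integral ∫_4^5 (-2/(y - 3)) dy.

An antiderivative is F(y) = -2*log(y - 3).
Then F(5) - F(4) = (-log(4)) - (0) = -log(4).

-log(4)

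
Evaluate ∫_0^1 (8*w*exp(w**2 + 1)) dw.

Let u = w**2 + 1, so du = 2*w dw. When w = 0, u = 1; when w = 1, u = 2.
The integral becomes 4·∫ exp(u) du from 1 to 2, with antiderivative 4*exp(u).
Back in w: F(w) = 4*exp(w**2 + 1).
Then F(1) - F(0) = (4*exp(2)) - (4*exp(1)) = 4*exp(1)*(-1 + exp(1)).

4*E*(-1 + E)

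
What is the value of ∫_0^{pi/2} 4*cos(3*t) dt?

An antiderivative is F(t) = 4*sin(3*t)/3.
Then F(pi/2) - F(0) = (-4/3) - (0) = -4/3.

-4/3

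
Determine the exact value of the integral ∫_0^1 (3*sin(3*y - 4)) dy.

Let u = 3*y - 4, so du = 3 dy. When y = 0, u = -4; when y = 1, u = -1.
The integral becomes ∫ sin(u) du from -4 to -1, with antiderivative -cos(u).
Back in y: F(y) = -cos(3*y - 4).
Then F(1) - F(0) = (-cos(1)) - (-cos(4)) = cos(4) - cos(1).

cos(4) - cos(1)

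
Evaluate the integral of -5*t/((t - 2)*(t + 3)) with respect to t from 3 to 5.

log(3/64)

Factor the denominator: t**2 + t - 6 = (t + 3)(t - 2).
Partial fractions: -5*t/((t - 2)*(t + 3)) = -3/(t + 3) - 2/(t - 2).
An antiderivative is F(t) = -2*log(t - 2) - 3*log(t + 3).
Then F(5) - F(3) = (-9*log(2) - 2*log(3)) - (-3*log(3) - 3*log(2)) = log(3/64).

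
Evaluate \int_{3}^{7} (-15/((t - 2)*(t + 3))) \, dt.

-log(27)

Factor the denominator: t**2 + t - 6 = (t + 3)(t - 2).
Partial fractions: -15/((t - 2)*(t + 3)) = 3/(t + 3) - 3/(t - 2).
An antiderivative is F(t) = -3*log(t - 2) + 3*log(t + 3).
Then F(7) - F(3) = (log(8)) - (3*log(2) + 3*log(3)) = -log(27).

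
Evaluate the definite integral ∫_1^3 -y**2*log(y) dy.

26/9 - 9*log(3)

Integrate by parts once (u = ln y, dv = -y**2 dy).
An antiderivative is F(y) = -y**3*(3*log(y) - 1)/9.
Then F(3) - F(1) = (3 - 9*log(3)) - (1/9) = 26/9 - 9*log(3).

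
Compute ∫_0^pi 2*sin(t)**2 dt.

pi

Use the identity sin^2(t) = (1 - cos(2*t))/2.
An antiderivative is F(t) = t - sin(2*t)/2.
Then F(pi) - F(0) = (pi) - (0) = pi.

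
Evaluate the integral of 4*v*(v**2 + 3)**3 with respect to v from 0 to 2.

Let u = v**2 + 3, so du = 2*v dv. When v = 0, u = 3; when v = 2, u = 7.
The integral becomes 2·∫ u**3 du from 3 to 7, with antiderivative u**4/2.
Back in v: F(v) = (v**2 + 3)**4/2.
Then F(2) - F(0) = (2401/2) - (81/2) = 1160.

1160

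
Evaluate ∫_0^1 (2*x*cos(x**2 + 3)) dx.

Let u = x**2 + 3, so du = 2*x dx. When x = 0, u = 3; when x = 1, u = 4.
The integral becomes ∫ cos(u) du from 3 to 4, with antiderivative sin(u).
Back in x: F(x) = sin(x**2 + 3).
Then F(1) - F(0) = (sin(4)) - (sin(3)) = sin(4) - sin(3).

sin(4) - sin(3)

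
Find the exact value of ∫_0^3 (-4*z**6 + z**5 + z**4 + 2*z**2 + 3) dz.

-73683/70

By the power rule, an antiderivative is F(z) = -4*z**7/7 + z**6/6 + z**5/5 + 2*z**3/3 + 3*z.
Then F(3) - F(0) = (-73683/70) - (0) = -73683/70.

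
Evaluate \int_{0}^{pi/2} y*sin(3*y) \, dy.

-1/9

Integrate by parts once (u = y, dv = sin(3*y) dy).
An antiderivative is F(y) = -y*cos(3*y)/3 + sin(3*y)/9.
Then F(pi/2) - F(0) = (-1/9) - (0) = -1/9.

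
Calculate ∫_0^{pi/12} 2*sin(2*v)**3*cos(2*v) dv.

1/64

Let u = sin(2*v), so du = 2*cos(2*v) dv. When v = 0, u = 0; when v = pi/12, u = 1/2.
The integral becomes ∫ u**3 du from 0 to 1/2, with antiderivative u**4/4.
Back in v: F(v) = sin(2*v)**4/4.
Then F(pi/12) - F(0) = (1/64) - (0) = 1/64.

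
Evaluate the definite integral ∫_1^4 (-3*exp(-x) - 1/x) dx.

(-log(4**exp(4)) - 3*exp(3) + 3)*exp(-4)

An antiderivative is F(x) = -log(x) + 3*exp(-x).
Then F(4) - F(1) = ((3 - log(4**exp(4)))*exp(-4)) - (3*exp(-1)) = (-log(4**exp(4)) - 3*exp(3) + 3)*exp(-4).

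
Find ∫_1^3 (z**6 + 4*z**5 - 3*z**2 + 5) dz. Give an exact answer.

By the power rule, an antiderivative is F(z) = z**7/7 + 2*z**6/3 - z**3 + 5*z.
Then F(3) - F(1) = (5505/7) - (101/21) = 16414/21.

16414/21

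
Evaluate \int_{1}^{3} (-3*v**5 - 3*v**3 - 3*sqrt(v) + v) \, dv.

By the power rule, an antiderivative is F(v) = -v**6/2 - 3*v**4/4 - 2*v**(3/2) + v**2/2.
Then F(3) - F(1) = (-1683/4 - 6*sqrt(3)) - (-11/4) = -418 - 6*sqrt(3).

-418 - 6*sqrt(3)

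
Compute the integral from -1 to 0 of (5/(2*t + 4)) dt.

5*log(2)/2

An antiderivative is F(t) = 5*log(2*t + 4)/2.
Then F(0) - F(-1) = (log(32)) - (5*log(2)/2) = 5*log(2)/2.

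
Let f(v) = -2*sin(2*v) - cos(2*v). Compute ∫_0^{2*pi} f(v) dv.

An antiderivative is F(v) = -sin(2*v)/2 + cos(2*v).
Then F(2*pi) - F(0) = (1) - (1) = 0.

0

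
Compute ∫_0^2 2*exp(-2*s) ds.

An antiderivative is F(s) = -exp(-2*s).
Then F(2) - F(0) = (-exp(-4)) - (-1) = 1 - exp(-4).

1 - exp(-4)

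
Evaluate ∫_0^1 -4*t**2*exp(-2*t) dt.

Integrate by parts twice (u = t^2, dv = -4*exp(-2*t) dt).
An antiderivative is F(t) = (2*t**2 + 2*t + 1)*exp(-2*t).
Then F(1) - F(0) = (5*exp(-2)) - (1) = -1 + 5*exp(-2).

-1 + 5*exp(-2)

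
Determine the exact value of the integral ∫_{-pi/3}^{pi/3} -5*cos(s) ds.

-5*sqrt(3)

An antiderivative is F(s) = -5*sin(s).
Then F(pi/3) - F(-pi/3) = (-5*sqrt(3)/2) - (5*sqrt(3)/2) = -5*sqrt(3).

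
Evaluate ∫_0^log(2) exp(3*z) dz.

Let u = exp(z), so du = exp(z) dz. When z = 0, u = 1; when z = log(2), u = 2.
The integral becomes ∫ u**2 du from 1 to 2, with antiderivative u**3/3.
Back in z: F(z) = exp(3*z)/3.
Then F(log(2)) - F(0) = (8/3) - (1/3) = 7/3.

7/3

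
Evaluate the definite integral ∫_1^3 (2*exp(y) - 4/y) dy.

-2*exp(1) - 4*log(3) + 2*exp(3)

An antiderivative is F(y) = 2*exp(y) - 4*log(y).
Then F(3) - F(1) = (-log(81) + 2*exp(3)) - (2*exp(1)) = -2*exp(1) - 4*log(3) + 2*exp(3).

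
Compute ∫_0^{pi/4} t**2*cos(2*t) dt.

-1/4 + pi**2/32

Integrate by parts twice (u = t^2, dv = cos(2*t) dt).
An antiderivative is F(t) = t**2*sin(2*t)/2 + t*cos(2*t)/2 - sin(2*t)/4.
Then F(pi/4) - F(0) = (-1/4 + pi**2/32) - (0) = -1/4 + pi**2/32.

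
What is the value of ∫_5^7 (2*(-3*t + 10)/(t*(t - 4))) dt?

-5*log(7) - log(3) + 5*log(5)

Factor the denominator: t**2 - 4*t = t(t - 4).
Partial fractions: 2*(-3*t + 10)/(t*(t - 4)) = -5/t - 1/(t - 4).
An antiderivative is F(t) = -5*log(t) - log(t - 4).
Then F(7) - F(5) = (-5*log(7) - log(3)) - (-5*log(5)) = -5*log(7) - log(3) + 5*log(5).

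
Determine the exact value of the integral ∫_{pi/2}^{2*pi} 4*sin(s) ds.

-4

An antiderivative is F(s) = -4*cos(s).
Then F(2*pi) - F(pi/2) = (-4) - (0) = -4.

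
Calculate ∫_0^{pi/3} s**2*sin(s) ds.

-1 - pi**2/18 + sqrt(3)*pi/3

Integrate by parts twice (u = s^2, dv = sin(s) ds).
An antiderivative is F(s) = -s**2*cos(s) + 2*s*sin(s) + 2*cos(s).
Then F(pi/3) - F(0) = (-pi**2/18 + 1 + sqrt(3)*pi/3) - (2) = -1 - pi**2/18 + sqrt(3)*pi/3.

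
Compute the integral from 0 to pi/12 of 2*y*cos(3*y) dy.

Integrate by parts once (u = y, dv = 2*cos(3*y) dy).
An antiderivative is F(y) = 2*y*sin(3*y)/3 + 2*cos(3*y)/9.
Then F(pi/12) - F(0) = (sqrt(2)*(pi + 4)/36) - (2/9) = -2/9 + sqrt(2)*pi/36 + sqrt(2)/9.

-2/9 + sqrt(2)*pi/36 + sqrt(2)/9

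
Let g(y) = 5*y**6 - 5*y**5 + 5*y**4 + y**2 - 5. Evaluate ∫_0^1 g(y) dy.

By the power rule, an antiderivative is F(y) = 5*y**7/7 - 5*y**6/6 + y**5 + y**3/3 - 5*y.
Then F(1) - F(0) = (-53/14) - (0) = -53/14.

-53/14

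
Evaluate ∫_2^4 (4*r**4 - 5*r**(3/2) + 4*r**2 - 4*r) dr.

8*sqrt(2) + 11704/15

By the power rule, an antiderivative is F(r) = -2*r**(5/2) + 4*r**5/5 + 4*r**3/3 - 2*r**2.
Then F(4) - F(2) = (12128/15) - (424/15 - 8*sqrt(2)) = 8*sqrt(2) + 11704/15.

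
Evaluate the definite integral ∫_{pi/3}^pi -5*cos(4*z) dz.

-5*sqrt(3)/8

An antiderivative is F(z) = -5*sin(4*z)/4.
Then F(pi) - F(pi/3) = (0) - (5*sqrt(3)/8) = -5*sqrt(3)/8.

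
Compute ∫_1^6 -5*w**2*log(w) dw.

Integrate by parts once (u = ln w, dv = -5*w**2 dw).
An antiderivative is F(w) = -5*w**3*(3*log(w) - 1)/9.
Then F(6) - F(1) = (-360*log(3) - 360*log(2) + 120) - (5/9) = -360*log(3) - 360*log(2) + 1075/9.

-360*log(3) - 360*log(2) + 1075/9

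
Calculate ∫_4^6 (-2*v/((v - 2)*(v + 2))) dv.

log(3/8)

Factor the denominator: v**2 - 4 = (v + 2)(v - 2).
Partial fractions: -2*v/((v - 2)*(v + 2)) = -1/(v + 2) - 1/(v - 2).
An antiderivative is F(v) = -log(v - 2) - log(v + 2).
Then F(6) - F(4) = (-log(32)) - (-log(12)) = log(3/8).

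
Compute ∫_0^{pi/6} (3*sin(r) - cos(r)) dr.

5/2 - 3*sqrt(3)/2

An antiderivative is F(r) = -sin(r) - 3*cos(r).
Then F(pi/6) - F(0) = (-3*sqrt(3)/2 - 1/2) - (-3) = 5/2 - 3*sqrt(3)/2.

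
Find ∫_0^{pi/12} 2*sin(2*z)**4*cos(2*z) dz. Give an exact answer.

1/160

Let u = sin(2*z), so du = 2*cos(2*z) dz. When z = 0, u = 0; when z = pi/12, u = 1/2.
The integral becomes ∫ u**4 du from 0 to 1/2, with antiderivative u**5/5.
Back in z: F(z) = sin(2*z)**5/5.
Then F(pi/12) - F(0) = (1/160) - (0) = 1/160.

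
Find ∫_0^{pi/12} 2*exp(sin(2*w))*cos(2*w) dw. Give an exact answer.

Let u = sin(2*w), so du = 2*cos(2*w) dw. When w = 0, u = 0; when w = pi/12, u = 1/2.
The integral becomes ∫ exp(u) du from 0 to 1/2, with antiderivative exp(u).
Back in w: F(w) = exp(sin(2*w)).
Then F(pi/12) - F(0) = (exp(1/2)) - (1) = -1 + exp(1/2).

-1 + exp(1/2)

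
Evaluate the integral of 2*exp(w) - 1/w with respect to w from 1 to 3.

-2*exp(1) - log(3) + 2*exp(3)

An antiderivative is F(w) = 2*exp(w) - log(w).
Then F(3) - F(1) = (-log(3) + 2*exp(3)) - (2*exp(1)) = -2*exp(1) - log(3) + 2*exp(3).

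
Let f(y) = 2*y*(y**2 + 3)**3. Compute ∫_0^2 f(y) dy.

580

Let u = y**2 + 3, so du = 2*y dy. When y = 0, u = 3; when y = 2, u = 7.
The integral becomes ∫ u**3 du from 3 to 7, with antiderivative u**4/4.
Back in y: F(y) = (y**2 + 3)**4/4.
Then F(2) - F(0) = (2401/4) - (81/4) = 580.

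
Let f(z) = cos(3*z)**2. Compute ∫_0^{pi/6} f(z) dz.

Use the identity cos^2(3*z) = (1 + cos(6*z))/2.
An antiderivative is F(z) = z/2 + sin(6*z)/12.
Then F(pi/6) - F(0) = (pi/12) - (0) = pi/12.

pi/12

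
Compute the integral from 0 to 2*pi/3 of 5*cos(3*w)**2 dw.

Use the identity cos^2(3*w) = (1 + cos(6*w))/2.
An antiderivative is F(w) = 5*w/2 + 5*sin(6*w)/12.
Then F(2*pi/3) - F(0) = (5*pi/3) - (0) = 5*pi/3.

5*pi/3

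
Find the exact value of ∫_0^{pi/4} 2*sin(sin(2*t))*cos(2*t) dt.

Let u = sin(2*t), so du = 2*cos(2*t) dt. When t = 0, u = 0; when t = pi/4, u = 1.
The integral becomes ∫ sin(u) du from 0 to 1, with antiderivative -cos(u).
Back in t: F(t) = -cos(sin(2*t)).
Then F(pi/4) - F(0) = (-cos(1)) - (-1) = 1 - cos(1).

1 - cos(1)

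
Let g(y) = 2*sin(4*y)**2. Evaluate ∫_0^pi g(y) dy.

pi

Use the identity sin^2(4*y) = (1 - cos(8*y))/2.
An antiderivative is F(y) = y - sin(8*y)/8.
Then F(pi) - F(0) = (pi) - (0) = pi.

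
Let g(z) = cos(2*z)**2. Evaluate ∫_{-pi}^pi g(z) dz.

Use the identity cos^2(2*z) = (1 + cos(4*z))/2.
An antiderivative is F(z) = z/2 + sin(4*z)/8.
Then F(pi) - F(-pi) = (pi/2) - (-pi/2) = pi.

pi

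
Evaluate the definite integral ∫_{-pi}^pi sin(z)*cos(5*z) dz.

0

Use the identity sin(z)cos(5*z) = [sin(6*z) + sin(-4*z)]/2.
An antiderivative is F(z) = cos(4*z)/8 - cos(6*z)/12.
Then F(pi) - F(-pi) = (1/24) - (1/24) = 0.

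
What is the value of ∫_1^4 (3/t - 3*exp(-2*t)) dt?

An antiderivative is F(t) = 3*log(t) + 3*exp(-2*t)/2.
Then F(4) - F(1) = (3*exp(-8)/2 + 6*log(2)) - (3*exp(-2)/2) = -3*exp(-2)/2 + 3*exp(-8)/2 + 6*log(2).

-3*exp(-2)/2 + 3*exp(-8)/2 + 6*log(2)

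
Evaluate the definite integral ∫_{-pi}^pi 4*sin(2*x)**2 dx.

Use the identity sin^2(2*x) = (1 - cos(4*x))/2.
An antiderivative is F(x) = 2*x - sin(4*x)/2.
Then F(pi) - F(-pi) = (2*pi) - (-2*pi) = 4*pi.

4*pi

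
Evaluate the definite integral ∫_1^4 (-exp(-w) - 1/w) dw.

(-log(4**exp(4)) - exp(3) + 1)*exp(-4)

An antiderivative is F(w) = -log(w) + exp(-w).
Then F(4) - F(1) = ((1 - log(4**exp(4)))*exp(-4)) - (exp(-1)) = (-log(4**exp(4)) - exp(3) + 1)*exp(-4).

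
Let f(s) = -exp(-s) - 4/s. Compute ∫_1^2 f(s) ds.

-4*log(2) - exp(-1) + exp(-2)

An antiderivative is F(s) = -4*log(s) + exp(-s).
Then F(2) - F(1) = (-4*log(2) + exp(-2)) - (exp(-1)) = -4*log(2) - exp(-1) + exp(-2).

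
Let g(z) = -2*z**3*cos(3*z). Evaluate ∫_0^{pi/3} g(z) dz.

-8/27 + 2*pi**2/27

Integrate by parts 3 times (u = z^3, dv = -2*cos(3*z) dz).
An antiderivative is F(z) = -2*z**3*sin(3*z)/3 - 2*z**2*cos(3*z)/3 + 4*z*sin(3*z)/9 + 4*cos(3*z)/27.
Then F(pi/3) - F(0) = (-4/27 + 2*pi**2/27) - (4/27) = -8/27 + 2*pi**2/27.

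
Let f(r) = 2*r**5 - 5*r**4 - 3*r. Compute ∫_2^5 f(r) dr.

4125/2

By the power rule, an antiderivative is F(r) = r**6/3 - r**5 - 3*r**2/2.
Then F(5) - F(2) = (12275/6) - (-50/3) = 4125/2.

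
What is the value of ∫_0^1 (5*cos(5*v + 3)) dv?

Let u = 5*v + 3, so du = 5 dv. When v = 0, u = 3; when v = 1, u = 8.
The integral becomes ∫ cos(u) du from 3 to 8, with antiderivative sin(u).
Back in v: F(v) = sin(5*v + 3).
Then F(1) - F(0) = (sin(8)) - (sin(3)) = -sin(3) + sin(8).

-sin(3) + sin(8)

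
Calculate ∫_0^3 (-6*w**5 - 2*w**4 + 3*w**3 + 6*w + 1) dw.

-14709/20

By the power rule, an antiderivative is F(w) = -w**6 - 2*w**5/5 + 3*w**4/4 + 3*w**2 + w.
Then F(3) - F(0) = (-14709/20) - (0) = -14709/20.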